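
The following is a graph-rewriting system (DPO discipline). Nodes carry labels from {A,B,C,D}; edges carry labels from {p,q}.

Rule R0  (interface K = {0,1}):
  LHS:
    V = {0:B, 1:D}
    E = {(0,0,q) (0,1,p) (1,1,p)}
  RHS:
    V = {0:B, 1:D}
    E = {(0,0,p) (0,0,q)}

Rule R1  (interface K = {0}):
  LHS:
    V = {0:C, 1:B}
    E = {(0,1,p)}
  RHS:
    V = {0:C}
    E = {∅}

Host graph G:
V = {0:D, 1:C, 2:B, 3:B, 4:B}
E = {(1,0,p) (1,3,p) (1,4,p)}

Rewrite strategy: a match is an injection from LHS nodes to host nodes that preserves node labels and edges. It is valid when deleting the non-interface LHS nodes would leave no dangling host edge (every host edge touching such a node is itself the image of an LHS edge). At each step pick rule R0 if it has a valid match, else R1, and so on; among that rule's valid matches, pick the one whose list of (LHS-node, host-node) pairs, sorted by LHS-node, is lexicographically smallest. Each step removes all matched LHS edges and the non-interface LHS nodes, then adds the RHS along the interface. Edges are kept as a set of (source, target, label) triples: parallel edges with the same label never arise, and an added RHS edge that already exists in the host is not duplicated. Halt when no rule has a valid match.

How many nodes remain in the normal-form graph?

Answer: 3

Rewrite trace:
[0] host  ⇒  5 nodes, 3 edges  {1-p->0 1-p->3 1-p->4}
[1] R1 @ {0↦1, 1↦3}  ⇒  4 nodes, 2 edges  {1-p->0 1-p->4}
[2] R1 @ {0↦1, 1↦4}  ⇒  3 nodes, 1 edges  {1-p->0}
final graph: no rule applies after step 2
NF nodes: {0:D, 1:C, 2:B}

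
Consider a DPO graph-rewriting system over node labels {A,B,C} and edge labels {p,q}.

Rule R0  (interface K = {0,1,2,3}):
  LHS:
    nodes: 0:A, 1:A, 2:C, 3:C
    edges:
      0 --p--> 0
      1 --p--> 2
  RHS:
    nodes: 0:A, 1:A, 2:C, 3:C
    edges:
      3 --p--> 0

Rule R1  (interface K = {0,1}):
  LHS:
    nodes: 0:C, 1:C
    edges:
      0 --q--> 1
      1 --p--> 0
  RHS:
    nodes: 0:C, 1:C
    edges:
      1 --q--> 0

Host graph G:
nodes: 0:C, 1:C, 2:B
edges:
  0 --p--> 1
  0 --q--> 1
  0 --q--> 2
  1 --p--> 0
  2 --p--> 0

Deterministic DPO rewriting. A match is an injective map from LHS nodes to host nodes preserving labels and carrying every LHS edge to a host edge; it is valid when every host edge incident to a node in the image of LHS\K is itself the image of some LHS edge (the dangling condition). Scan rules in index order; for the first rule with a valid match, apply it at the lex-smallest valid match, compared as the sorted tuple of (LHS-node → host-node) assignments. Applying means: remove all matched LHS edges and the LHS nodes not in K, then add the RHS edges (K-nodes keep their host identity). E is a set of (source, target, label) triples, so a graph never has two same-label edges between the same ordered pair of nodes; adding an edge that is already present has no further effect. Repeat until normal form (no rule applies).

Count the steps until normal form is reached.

start.  V:3 E:5  edges: 0-p->1 0-q->1 0-q->2 1-p->0 2-p->0
1. fire R1 via {0↦0, 1↦1}  →  V:3 E:4  edges: 0-p->1 0-q->2 1-q->0 2-p->0
2. fire R1 via {0↦1, 1↦0}  →  V:3 E:3  edges: 0-q->1 0-q->2 2-p->0
normal form: no rule applies after step 2

Answer: 2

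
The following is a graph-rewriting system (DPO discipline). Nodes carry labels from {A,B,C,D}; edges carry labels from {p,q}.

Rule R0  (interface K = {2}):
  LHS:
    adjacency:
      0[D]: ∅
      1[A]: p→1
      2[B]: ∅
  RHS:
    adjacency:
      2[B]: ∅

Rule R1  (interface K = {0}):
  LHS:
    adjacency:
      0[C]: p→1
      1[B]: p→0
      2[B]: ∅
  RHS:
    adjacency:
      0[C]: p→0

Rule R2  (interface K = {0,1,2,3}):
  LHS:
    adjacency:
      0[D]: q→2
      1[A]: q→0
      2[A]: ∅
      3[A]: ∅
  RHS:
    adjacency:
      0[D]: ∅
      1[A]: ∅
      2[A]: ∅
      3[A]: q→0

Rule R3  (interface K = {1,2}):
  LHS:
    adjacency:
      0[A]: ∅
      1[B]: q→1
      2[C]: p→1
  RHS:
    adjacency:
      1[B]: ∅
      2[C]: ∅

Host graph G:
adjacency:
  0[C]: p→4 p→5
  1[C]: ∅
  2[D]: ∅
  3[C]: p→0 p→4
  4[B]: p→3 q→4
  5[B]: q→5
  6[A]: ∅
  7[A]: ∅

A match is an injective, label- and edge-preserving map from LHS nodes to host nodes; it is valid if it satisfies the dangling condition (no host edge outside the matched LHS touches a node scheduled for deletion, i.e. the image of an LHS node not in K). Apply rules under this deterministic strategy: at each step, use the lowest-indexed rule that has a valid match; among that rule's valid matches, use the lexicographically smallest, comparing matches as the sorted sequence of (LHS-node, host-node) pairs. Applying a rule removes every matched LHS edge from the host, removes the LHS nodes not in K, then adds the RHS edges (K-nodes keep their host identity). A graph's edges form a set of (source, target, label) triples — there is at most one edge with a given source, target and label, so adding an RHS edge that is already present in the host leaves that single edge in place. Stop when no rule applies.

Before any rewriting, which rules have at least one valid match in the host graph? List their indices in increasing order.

R0: no valid match — LHS pattern not found
R1: no valid match — 1 raw match, all fail dangling condition
R2: no valid match — LHS pattern not found
R3: 6 valid matches — {0↦6, 1↦4, 2↦0}, {0↦6, 1↦4, 2↦3}, {0↦6, 1↦5, 2↦0} (+3 more)

Answer: [R3]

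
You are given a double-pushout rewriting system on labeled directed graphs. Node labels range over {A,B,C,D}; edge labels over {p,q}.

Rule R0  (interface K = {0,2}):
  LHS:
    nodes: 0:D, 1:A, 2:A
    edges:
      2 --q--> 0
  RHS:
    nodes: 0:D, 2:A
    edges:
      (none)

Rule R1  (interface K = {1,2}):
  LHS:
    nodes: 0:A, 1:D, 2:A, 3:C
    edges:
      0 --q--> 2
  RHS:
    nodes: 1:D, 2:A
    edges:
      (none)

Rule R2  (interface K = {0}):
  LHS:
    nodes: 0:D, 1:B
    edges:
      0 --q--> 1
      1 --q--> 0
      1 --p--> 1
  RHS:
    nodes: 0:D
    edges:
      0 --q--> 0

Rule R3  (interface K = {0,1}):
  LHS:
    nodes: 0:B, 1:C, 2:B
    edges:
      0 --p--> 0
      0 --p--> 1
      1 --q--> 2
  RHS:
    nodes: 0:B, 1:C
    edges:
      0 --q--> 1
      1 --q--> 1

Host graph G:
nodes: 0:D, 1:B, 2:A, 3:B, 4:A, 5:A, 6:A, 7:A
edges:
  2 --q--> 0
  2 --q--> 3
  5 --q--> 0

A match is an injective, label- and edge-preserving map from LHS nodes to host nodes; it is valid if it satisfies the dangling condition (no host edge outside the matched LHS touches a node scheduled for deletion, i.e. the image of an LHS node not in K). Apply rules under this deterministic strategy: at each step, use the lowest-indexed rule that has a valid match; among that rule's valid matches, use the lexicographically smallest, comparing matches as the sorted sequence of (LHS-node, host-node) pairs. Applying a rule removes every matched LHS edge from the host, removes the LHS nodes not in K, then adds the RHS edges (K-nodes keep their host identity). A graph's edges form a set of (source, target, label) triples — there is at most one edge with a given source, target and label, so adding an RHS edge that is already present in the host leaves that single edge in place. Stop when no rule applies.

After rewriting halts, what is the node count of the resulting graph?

Answer: 6

Rewrite trace:
initial: |V|=8 |E|=3  E = 2-q->0 2-q->3 5-q->0
step 1: apply R0 at {0↦0, 1↦4, 2↦2}  → |V|=7 |E|=2  E = 2-q->3 5-q->0
step 2: apply R0 at {0↦0, 1↦6, 2↦5}  → |V|=6 |E|=1  E = 2-q->3
normal form: no rule applies after step 2
NF nodes: {0:D, 1:B, 2:A, 3:B, 5:A, 7:A}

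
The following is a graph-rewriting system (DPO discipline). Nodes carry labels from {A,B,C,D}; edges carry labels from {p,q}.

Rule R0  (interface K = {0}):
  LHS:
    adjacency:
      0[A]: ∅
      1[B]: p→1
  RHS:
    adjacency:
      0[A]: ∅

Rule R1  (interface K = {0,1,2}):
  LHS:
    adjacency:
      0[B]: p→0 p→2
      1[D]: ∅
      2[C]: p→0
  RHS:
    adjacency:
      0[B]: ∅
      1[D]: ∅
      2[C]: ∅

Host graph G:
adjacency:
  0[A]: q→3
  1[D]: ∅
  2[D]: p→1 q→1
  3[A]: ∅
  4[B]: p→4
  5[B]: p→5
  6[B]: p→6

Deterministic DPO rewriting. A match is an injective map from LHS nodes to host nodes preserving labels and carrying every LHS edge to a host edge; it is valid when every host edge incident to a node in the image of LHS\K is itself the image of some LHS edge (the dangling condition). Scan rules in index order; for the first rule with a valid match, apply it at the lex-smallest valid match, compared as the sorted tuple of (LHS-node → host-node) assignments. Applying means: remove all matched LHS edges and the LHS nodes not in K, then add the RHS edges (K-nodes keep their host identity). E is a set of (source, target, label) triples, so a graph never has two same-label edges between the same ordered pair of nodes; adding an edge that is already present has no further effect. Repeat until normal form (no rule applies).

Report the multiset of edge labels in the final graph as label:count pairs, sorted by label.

initial: |V|=7 |E|=6  E = 0-q->3 2-p->1 2-q->1 4-p->4 5-p->5 6-p->6
step 1: apply R0 at {0↦0, 1↦4}  → |V|=6 |E|=5  E = 0-q->3 2-p->1 2-q->1 5-p->5 6-p->6
step 2: apply R0 at {0↦0, 1↦5}  → |V|=5 |E|=4  E = 0-q->3 2-p->1 2-q->1 6-p->6
step 3: apply R0 at {0↦0, 1↦6}  → |V|=4 |E|=3  E = 0-q->3 2-p->1 2-q->1
final graph: no rule applies after step 3
NF edges: [(0, 3, 'q'), (2, 1, 'p'), (2, 1, 'q')]

Answer: p:1 q:2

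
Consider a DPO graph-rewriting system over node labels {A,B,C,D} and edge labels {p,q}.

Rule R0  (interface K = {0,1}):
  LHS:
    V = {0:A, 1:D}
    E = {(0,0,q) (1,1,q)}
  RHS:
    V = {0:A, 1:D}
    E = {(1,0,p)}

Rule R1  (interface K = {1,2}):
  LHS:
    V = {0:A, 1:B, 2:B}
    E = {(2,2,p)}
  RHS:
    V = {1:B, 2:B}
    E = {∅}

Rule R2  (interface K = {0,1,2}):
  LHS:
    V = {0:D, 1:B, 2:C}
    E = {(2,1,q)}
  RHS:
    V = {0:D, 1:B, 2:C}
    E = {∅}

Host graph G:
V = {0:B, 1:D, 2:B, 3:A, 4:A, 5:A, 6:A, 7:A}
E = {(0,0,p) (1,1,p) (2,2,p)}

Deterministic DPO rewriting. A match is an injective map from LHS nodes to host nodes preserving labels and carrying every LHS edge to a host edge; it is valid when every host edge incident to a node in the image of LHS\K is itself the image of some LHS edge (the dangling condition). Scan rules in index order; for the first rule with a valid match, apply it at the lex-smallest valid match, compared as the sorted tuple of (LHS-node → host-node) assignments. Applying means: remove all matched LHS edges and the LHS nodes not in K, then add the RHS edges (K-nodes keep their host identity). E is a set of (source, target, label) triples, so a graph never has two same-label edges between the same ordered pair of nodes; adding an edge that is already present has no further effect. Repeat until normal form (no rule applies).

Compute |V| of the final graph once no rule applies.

initial: |V|=8 |E|=3  E = 0-p->0 1-p->1 2-p->2
step 1: apply R1 at {0↦3, 1↦0, 2↦2}  → |V|=7 |E|=2  E = 0-p->0 1-p->1
step 2: apply R1 at {0↦4, 1↦2, 2↦0}  → |V|=6 |E|=1  E = 1-p->1
final graph: no rule applies after step 2
NF nodes: {0:B, 1:D, 2:B, 5:A, 6:A, 7:A}

Answer: 6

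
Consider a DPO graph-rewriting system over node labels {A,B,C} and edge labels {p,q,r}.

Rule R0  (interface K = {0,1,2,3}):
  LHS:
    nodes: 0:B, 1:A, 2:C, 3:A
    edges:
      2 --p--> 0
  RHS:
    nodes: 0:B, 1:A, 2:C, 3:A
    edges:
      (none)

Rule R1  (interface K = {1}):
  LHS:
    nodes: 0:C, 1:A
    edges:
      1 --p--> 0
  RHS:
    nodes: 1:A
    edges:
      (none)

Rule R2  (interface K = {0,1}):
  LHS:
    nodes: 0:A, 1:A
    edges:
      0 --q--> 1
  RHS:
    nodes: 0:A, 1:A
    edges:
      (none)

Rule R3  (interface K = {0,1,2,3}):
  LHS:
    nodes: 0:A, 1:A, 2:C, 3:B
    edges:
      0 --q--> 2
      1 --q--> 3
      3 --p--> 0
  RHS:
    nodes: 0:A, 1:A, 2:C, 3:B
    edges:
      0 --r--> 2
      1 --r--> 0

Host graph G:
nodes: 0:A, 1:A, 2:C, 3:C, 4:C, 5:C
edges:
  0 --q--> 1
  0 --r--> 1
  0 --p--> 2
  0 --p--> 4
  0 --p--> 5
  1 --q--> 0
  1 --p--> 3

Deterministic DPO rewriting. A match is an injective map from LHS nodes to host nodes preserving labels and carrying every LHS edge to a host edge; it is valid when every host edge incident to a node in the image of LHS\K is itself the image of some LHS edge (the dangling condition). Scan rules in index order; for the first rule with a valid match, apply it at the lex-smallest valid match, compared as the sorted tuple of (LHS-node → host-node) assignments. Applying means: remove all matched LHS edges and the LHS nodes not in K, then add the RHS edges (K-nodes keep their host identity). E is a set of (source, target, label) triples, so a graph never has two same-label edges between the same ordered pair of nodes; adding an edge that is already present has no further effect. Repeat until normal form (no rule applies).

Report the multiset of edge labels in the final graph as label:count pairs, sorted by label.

[0] host  ⇒  6 nodes, 7 edges  {0-q->1 0-r->1 0-p->2 0-p->4 0-p->5 1-q->0 1-p->3}
[1] R1 @ {0↦2, 1↦0}  ⇒  5 nodes, 6 edges  {0-q->1 0-r->1 0-p->4 0-p->5 1-q->0 1-p->3}
[2] R1 @ {0↦3, 1↦1}  ⇒  4 nodes, 5 edges  {0-q->1 0-r->1 0-p->4 0-p->5 1-q->0}
[3] R1 @ {0↦4, 1↦0}  ⇒  3 nodes, 4 edges  {0-q->1 0-r->1 0-p->5 1-q->0}
[4] R1 @ {0↦5, 1↦0}  ⇒  2 nodes, 3 edges  {0-q->1 0-r->1 1-q->0}
[5] R2 @ {0↦0, 1↦1}  ⇒  2 nodes, 2 edges  {0-r->1 1-q->0}
[6] R2 @ {0↦1, 1↦0}  ⇒  2 nodes, 1 edges  {0-r->1}
final graph: no rule applies after step 6
NF edges: [(0, 1, 'r')]

Answer: r:1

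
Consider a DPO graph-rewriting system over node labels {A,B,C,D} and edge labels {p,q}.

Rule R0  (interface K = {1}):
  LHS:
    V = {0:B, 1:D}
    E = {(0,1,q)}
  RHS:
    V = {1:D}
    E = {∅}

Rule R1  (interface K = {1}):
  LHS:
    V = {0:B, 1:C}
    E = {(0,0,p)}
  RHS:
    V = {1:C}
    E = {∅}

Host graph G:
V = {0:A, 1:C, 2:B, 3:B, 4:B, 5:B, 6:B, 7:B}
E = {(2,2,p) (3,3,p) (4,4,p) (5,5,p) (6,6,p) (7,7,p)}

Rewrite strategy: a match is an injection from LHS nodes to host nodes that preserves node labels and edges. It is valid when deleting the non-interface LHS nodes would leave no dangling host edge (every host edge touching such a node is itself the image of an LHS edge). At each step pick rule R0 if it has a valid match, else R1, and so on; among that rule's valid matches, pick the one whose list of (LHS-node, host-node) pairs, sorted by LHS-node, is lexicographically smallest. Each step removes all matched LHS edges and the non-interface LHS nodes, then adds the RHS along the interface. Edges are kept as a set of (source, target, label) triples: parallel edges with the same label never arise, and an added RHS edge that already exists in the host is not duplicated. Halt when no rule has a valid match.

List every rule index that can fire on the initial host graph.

R0: no valid match — LHS pattern not found
R1: 6 valid matches — {0↦2, 1↦1}, {0↦3, 1↦1}, {0↦4, 1↦1} (+3 more)

Answer: [R1]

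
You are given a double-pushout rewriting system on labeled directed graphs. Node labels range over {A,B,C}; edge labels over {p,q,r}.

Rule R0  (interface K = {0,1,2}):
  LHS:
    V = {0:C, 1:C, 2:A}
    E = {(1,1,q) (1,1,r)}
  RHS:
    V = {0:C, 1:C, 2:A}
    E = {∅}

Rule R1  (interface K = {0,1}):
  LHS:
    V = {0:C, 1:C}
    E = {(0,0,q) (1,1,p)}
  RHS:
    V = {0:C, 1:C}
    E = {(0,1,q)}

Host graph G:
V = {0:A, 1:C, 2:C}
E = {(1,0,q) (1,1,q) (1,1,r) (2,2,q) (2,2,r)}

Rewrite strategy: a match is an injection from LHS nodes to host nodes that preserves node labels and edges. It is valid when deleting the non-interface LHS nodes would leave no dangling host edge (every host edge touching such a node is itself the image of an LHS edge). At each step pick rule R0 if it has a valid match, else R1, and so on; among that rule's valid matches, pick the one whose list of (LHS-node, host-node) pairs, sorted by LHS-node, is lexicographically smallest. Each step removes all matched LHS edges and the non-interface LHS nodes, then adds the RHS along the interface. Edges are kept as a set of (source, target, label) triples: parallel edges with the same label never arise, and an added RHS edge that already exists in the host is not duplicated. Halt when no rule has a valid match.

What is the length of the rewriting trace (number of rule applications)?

Answer: 2

Derivation:
start.  V:3 E:5  edges: 1-q->0 1-q->1 1-r->1 2-q->2 2-r->2
1. fire R0 via {0↦1, 1↦2, 2↦0}  →  V:3 E:3  edges: 1-q->0 1-q->1 1-r->1
2. fire R0 via {0↦2, 1↦1, 2↦0}  →  V:3 E:1  edges: 1-q->0
final graph: no rule applies after step 2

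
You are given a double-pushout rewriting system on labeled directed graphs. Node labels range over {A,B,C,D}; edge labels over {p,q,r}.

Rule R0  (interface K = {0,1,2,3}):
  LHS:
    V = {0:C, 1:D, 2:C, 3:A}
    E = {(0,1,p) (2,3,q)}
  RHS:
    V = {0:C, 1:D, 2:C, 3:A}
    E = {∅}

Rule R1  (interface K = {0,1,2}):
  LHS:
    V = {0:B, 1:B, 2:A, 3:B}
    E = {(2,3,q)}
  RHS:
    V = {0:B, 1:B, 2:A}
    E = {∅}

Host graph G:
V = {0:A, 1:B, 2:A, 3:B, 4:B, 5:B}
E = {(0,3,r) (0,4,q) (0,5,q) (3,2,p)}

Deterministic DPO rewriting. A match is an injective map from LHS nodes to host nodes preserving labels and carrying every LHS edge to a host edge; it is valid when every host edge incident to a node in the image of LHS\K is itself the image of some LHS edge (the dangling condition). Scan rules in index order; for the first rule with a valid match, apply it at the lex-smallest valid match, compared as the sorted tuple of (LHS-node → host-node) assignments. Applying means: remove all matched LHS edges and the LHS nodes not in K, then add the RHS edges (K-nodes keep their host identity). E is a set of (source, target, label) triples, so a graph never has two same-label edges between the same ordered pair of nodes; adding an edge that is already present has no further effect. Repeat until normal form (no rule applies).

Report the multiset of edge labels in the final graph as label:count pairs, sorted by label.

Answer: p:1 r:1

Rewrite trace:
initial: |V|=6 |E|=4  E = 0-r->3 0-q->4 0-q->5 3-p->2
step 1: apply R1 at {0↦1, 1↦3, 2↦0, 3↦4}  → |V|=5 |E|=3  E = 0-r->3 0-q->5 3-p->2
step 2: apply R1 at {0↦1, 1↦3, 2↦0, 3↦5}  → |V|=4 |E|=2  E = 0-r->3 3-p->2
final graph: no rule applies after step 2
NF edges: [(0, 3, 'r'), (3, 2, 'p')]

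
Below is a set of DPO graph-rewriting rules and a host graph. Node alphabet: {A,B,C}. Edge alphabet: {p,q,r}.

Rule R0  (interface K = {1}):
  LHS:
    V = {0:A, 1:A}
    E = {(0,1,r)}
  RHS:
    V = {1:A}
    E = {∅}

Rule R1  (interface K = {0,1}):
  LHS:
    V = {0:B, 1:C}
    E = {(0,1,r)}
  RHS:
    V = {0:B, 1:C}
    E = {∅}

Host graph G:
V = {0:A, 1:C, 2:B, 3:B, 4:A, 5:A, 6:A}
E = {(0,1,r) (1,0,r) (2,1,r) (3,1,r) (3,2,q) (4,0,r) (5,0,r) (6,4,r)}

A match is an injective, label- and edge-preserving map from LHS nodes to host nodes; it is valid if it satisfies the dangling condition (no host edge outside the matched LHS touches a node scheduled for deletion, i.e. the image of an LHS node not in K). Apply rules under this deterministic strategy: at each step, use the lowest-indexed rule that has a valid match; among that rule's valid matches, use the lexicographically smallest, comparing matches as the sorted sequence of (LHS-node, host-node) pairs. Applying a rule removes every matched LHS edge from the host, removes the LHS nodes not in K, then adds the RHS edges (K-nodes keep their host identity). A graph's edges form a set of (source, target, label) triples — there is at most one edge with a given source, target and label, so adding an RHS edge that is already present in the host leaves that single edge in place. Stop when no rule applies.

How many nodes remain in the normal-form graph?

[0] host  ⇒  7 nodes, 8 edges  {0-r->1 1-r->0 2-r->1 3-r->1 3-q->2 4-r->0 5-r->0 6-r->4}
[1] R0 @ {0↦5, 1↦0}  ⇒  6 nodes, 7 edges  {0-r->1 1-r->0 2-r->1 3-r->1 3-q->2 4-r->0 6-r->4}
[2] R0 @ {0↦6, 1↦4}  ⇒  5 nodes, 6 edges  {0-r->1 1-r->0 2-r->1 3-r->1 3-q->2 4-r->0}
[3] R0 @ {0↦4, 1↦0}  ⇒  4 nodes, 5 edges  {0-r->1 1-r->0 2-r->1 3-r->1 3-q->2}
[4] R1 @ {0↦2, 1↦1}  ⇒  4 nodes, 4 edges  {0-r->1 1-r->0 3-r->1 3-q->2}
[5] R1 @ {0↦3, 1↦1}  ⇒  4 nodes, 3 edges  {0-r->1 1-r->0 3-q->2}
final graph: no rule applies after step 5
NF nodes: {0:A, 1:C, 2:B, 3:B}

Answer: 4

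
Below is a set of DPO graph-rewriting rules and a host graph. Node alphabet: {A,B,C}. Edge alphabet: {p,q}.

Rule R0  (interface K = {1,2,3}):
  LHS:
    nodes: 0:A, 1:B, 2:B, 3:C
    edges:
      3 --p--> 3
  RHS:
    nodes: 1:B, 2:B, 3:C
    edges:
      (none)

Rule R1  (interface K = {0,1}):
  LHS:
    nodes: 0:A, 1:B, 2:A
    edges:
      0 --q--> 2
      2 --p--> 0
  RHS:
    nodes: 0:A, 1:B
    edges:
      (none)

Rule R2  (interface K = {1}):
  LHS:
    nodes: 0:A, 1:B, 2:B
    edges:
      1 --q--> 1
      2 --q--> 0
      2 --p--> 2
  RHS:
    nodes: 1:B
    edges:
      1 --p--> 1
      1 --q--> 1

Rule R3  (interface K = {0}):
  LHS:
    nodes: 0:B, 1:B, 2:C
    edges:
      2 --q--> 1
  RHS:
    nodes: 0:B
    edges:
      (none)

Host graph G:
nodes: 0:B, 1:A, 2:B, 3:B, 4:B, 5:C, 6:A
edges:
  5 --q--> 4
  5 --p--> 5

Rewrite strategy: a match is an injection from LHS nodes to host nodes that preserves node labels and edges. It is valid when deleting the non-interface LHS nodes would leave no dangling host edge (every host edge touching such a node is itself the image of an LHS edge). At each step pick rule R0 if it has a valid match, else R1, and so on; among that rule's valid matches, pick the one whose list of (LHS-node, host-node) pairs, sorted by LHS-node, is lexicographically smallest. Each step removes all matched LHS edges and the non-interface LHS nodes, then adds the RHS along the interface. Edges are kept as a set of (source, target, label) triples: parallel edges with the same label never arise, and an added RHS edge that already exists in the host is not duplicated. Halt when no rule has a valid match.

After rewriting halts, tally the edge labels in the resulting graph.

Answer: (no edges)

Rewrite trace:
[0] host  ⇒  7 nodes, 2 edges  {5-q->4 5-p->5}
[1] R0 @ {0↦1, 1↦0, 2↦2, 3↦5}  ⇒  6 nodes, 1 edges  {5-q->4}
[2] R3 @ {0↦0, 1↦4, 2↦5}  ⇒  4 nodes, 0 edges  {∅}
normal form: no rule applies after step 2
NF edges: []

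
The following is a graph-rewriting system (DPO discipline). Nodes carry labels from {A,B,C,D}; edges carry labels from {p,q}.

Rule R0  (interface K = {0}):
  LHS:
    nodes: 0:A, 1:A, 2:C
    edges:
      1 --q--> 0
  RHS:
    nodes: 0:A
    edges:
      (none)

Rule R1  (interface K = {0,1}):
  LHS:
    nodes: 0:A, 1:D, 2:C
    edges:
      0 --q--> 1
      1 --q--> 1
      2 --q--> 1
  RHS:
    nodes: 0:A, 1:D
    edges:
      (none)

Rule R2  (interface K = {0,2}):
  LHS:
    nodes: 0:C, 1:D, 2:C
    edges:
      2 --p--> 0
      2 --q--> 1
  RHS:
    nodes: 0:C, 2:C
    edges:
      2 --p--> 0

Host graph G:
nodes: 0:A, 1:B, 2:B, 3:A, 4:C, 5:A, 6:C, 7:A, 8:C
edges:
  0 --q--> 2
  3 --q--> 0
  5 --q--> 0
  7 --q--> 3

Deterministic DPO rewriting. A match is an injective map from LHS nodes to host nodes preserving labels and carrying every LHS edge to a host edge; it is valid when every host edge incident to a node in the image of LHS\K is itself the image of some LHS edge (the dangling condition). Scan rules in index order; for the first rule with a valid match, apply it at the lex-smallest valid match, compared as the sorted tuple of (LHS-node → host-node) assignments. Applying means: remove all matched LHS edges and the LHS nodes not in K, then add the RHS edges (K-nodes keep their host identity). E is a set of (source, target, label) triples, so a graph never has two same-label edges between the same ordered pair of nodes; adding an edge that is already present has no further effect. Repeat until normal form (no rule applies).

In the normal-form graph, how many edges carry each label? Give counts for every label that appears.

initial: |V|=9 |E|=4  E = 0-q->2 3-q->0 5-q->0 7-q->3
step 1: apply R0 at {0↦0, 1↦5, 2↦4}  → |V|=7 |E|=3  E = 0-q->2 3-q->0 7-q->3
step 2: apply R0 at {0↦3, 1↦7, 2↦6}  → |V|=5 |E|=2  E = 0-q->2 3-q->0
step 3: apply R0 at {0↦0, 1↦3, 2↦8}  → |V|=3 |E|=1  E = 0-q->2
normal form: no rule applies after step 3
NF edges: [(0, 2, 'q')]

Answer: q:1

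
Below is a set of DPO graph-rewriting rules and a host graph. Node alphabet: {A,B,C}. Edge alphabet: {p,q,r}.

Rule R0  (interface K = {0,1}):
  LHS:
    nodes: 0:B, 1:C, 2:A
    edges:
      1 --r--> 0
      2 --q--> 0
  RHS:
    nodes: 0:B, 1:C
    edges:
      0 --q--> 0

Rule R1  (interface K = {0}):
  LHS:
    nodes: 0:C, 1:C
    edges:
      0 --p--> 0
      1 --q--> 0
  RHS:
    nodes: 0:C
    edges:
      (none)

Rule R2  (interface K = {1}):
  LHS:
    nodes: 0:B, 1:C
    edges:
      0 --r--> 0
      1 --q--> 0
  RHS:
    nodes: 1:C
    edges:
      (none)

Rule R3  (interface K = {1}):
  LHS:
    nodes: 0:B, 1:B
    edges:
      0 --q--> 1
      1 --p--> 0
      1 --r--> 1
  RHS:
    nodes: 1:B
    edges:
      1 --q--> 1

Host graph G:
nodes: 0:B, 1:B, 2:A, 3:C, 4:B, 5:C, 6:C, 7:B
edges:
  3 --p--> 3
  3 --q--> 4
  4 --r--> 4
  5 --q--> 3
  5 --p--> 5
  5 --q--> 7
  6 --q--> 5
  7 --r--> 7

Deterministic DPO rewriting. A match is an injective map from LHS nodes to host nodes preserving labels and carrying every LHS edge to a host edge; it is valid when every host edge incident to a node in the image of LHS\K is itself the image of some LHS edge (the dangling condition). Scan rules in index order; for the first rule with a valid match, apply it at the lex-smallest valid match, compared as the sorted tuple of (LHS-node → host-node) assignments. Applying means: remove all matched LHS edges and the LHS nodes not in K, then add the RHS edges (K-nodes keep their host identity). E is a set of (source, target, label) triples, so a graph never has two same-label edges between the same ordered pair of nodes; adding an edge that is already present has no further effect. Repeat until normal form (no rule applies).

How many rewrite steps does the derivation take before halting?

initial: |V|=8 |E|=8  E = 3-p->3 3-q->4 4-r->4 5-q->3 5-p->5 5-q->7 6-q->5 7-r->7
step 1: apply R1 at {0↦5, 1↦6}  → |V|=7 |E|=6  E = 3-p->3 3-q->4 4-r->4 5-q->3 5-q->7 7-r->7
step 2: apply R2 at {0↦4, 1↦3}  → |V|=6 |E|=4  E = 3-p->3 5-q->3 5-q->7 7-r->7
step 3: apply R2 at {0↦7, 1↦5}  → |V|=5 |E|=2  E = 3-p->3 5-q->3
step 4: apply R1 at {0↦3, 1↦5}  → |V|=4 |E|=0  E = ∅
normal form: no rule applies after step 4

Answer: 4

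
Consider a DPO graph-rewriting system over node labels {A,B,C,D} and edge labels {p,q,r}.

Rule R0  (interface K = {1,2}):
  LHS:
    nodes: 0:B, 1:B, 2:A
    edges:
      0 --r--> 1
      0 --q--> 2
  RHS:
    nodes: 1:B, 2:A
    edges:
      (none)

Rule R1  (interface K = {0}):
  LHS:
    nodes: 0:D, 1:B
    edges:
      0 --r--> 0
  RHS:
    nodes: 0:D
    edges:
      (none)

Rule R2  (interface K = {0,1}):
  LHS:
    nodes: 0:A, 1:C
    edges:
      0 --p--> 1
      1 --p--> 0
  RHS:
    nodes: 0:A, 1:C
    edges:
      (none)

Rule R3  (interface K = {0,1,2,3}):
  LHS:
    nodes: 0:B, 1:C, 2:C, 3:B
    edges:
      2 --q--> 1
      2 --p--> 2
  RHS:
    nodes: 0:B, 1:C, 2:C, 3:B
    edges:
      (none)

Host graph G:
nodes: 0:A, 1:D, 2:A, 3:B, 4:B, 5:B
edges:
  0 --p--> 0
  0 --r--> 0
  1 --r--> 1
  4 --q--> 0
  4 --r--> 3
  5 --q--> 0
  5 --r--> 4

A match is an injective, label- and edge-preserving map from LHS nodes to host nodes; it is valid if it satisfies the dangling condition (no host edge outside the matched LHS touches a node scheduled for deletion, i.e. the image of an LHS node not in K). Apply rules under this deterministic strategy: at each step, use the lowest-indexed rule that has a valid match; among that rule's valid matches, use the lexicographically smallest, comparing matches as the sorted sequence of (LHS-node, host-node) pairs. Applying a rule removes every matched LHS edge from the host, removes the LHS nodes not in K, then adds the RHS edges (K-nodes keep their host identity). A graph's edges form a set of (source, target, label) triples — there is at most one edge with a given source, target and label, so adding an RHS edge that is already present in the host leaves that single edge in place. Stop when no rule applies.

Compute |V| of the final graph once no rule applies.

[0] host  ⇒  6 nodes, 7 edges  {0-p->0 0-r->0 1-r->1 4-q->0 4-r->3 5-q->0 5-r->4}
[1] R0 @ {0↦5, 1↦4, 2↦0}  ⇒  5 nodes, 5 edges  {0-p->0 0-r->0 1-r->1 4-q->0 4-r->3}
[2] R0 @ {0↦4, 1↦3, 2↦0}  ⇒  4 nodes, 3 edges  {0-p->0 0-r->0 1-r->1}
[3] R1 @ {0↦1, 1↦3}  ⇒  3 nodes, 2 edges  {0-p->0 0-r->0}
normal form: no rule applies after step 3
NF nodes: {0:A, 1:D, 2:A}

Answer: 3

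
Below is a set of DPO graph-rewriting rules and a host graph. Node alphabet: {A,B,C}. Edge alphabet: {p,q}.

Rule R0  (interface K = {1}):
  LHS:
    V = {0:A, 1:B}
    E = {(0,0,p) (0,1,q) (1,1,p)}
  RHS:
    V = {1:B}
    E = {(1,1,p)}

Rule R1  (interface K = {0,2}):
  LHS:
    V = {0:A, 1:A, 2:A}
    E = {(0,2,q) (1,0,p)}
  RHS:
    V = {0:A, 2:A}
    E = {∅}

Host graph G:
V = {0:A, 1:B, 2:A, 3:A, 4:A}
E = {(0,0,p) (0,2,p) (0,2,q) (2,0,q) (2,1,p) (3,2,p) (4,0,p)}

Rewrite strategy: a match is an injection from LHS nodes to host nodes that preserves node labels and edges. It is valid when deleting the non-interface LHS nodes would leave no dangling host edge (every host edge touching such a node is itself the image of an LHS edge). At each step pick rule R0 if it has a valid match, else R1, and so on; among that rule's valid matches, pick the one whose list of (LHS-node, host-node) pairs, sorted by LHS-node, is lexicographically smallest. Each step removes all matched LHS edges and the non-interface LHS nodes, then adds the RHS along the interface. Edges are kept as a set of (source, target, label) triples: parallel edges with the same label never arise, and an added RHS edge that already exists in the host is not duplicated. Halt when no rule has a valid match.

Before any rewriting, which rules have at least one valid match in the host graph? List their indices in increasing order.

Answer: [R1]

Steps:
R0: no valid match — LHS pattern not found
R1: 2 valid matches — {0↦0, 1↦4, 2↦2}, {0↦2, 1↦3, 2↦0}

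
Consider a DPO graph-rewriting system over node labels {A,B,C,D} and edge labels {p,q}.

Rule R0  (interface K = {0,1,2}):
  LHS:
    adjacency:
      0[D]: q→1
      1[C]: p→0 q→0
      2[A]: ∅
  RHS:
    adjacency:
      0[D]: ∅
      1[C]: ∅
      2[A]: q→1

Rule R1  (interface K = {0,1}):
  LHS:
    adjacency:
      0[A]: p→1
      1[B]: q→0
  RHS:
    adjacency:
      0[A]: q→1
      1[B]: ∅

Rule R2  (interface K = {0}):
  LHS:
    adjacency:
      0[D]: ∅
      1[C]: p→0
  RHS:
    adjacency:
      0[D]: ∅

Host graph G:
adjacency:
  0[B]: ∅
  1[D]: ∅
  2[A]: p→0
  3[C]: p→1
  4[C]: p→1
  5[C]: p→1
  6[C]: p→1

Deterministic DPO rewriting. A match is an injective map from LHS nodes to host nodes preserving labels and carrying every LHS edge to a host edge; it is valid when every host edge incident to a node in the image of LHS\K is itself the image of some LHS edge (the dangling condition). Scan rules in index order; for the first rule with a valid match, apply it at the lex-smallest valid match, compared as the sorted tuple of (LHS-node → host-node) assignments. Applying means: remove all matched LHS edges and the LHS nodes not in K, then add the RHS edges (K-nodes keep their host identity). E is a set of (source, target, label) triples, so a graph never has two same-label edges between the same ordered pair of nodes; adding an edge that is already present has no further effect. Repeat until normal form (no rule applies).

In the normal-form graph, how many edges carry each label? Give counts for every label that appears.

Answer: p:1

Steps:
[0] host  ⇒  7 nodes, 5 edges  {2-p->0 3-p->1 4-p->1 5-p->1 6-p->1}
[1] R2 @ {0↦1, 1↦3}  ⇒  6 nodes, 4 edges  {2-p->0 4-p->1 5-p->1 6-p->1}
[2] R2 @ {0↦1, 1↦4}  ⇒  5 nodes, 3 edges  {2-p->0 5-p->1 6-p->1}
[3] R2 @ {0↦1, 1↦5}  ⇒  4 nodes, 2 edges  {2-p->0 6-p->1}
[4] R2 @ {0↦1, 1↦6}  ⇒  3 nodes, 1 edges  {2-p->0}
final graph: no rule applies after step 4
NF edges: [(2, 0, 'p')]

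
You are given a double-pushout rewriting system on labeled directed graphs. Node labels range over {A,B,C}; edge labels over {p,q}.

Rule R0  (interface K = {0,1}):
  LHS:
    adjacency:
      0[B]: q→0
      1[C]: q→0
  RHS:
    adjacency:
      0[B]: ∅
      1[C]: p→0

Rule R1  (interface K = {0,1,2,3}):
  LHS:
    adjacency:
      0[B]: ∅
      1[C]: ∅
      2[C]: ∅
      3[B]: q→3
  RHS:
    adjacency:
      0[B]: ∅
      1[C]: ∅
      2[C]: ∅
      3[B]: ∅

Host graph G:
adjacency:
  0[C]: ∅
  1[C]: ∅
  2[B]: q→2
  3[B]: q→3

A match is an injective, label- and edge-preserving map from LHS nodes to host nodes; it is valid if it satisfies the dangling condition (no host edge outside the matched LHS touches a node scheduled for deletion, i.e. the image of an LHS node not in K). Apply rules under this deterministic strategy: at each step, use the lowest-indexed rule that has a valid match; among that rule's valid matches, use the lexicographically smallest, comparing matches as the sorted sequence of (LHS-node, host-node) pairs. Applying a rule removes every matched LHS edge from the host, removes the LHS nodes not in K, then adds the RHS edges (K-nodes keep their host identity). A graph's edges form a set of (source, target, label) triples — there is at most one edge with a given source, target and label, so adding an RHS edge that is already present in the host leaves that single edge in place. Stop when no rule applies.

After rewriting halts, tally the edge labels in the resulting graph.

initial: |V|=4 |E|=2  E = 2-q->2 3-q->3
step 1: apply R1 at {0↦2, 1↦0, 2↦1, 3↦3}  → |V|=4 |E|=1  E = 2-q->2
step 2: apply R1 at {0↦3, 1↦0, 2↦1, 3↦2}  → |V|=4 |E|=0  E = ∅
final graph: no rule applies after step 2
NF edges: []

Answer: (no edges)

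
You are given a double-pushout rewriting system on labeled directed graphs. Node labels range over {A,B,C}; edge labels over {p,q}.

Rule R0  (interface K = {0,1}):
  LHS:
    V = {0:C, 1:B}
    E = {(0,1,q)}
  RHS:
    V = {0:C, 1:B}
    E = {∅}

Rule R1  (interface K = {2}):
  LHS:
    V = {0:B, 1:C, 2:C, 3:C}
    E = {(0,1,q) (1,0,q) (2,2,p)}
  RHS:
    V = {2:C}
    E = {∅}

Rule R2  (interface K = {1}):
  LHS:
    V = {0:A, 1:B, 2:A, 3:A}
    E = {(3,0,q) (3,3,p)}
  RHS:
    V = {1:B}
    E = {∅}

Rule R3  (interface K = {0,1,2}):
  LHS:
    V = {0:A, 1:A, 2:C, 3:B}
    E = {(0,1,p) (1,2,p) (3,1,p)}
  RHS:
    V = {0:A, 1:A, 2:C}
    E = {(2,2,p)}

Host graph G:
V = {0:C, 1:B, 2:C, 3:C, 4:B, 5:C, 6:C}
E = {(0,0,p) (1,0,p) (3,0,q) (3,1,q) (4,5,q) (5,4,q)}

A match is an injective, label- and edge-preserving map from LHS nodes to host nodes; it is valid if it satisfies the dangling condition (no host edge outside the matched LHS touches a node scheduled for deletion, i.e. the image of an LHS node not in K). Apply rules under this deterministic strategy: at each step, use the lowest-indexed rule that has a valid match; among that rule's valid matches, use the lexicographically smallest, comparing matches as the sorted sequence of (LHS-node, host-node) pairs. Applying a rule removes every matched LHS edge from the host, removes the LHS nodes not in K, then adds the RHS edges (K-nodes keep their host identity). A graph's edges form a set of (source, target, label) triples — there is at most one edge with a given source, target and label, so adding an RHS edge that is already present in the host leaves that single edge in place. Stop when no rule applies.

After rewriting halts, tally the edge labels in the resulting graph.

Answer: p:2 q:2

Rewrite trace:
initial: |V|=7 |E|=6  E = 0-p->0 1-p->0 3-q->0 3-q->1 4-q->5 5-q->4
step 1: apply R0 at {0↦3, 1↦1}  → |V|=7 |E|=5  E = 0-p->0 1-p->0 3-q->0 4-q->5 5-q->4
step 2: apply R0 at {0↦5, 1↦4}  → |V|=7 |E|=4  E = 0-p->0 1-p->0 3-q->0 4-q->5
normal form: no rule applies after step 2
NF edges: [(0, 0, 'p'), (1, 0, 'p'), (3, 0, 'q'), (4, 5, 'q')]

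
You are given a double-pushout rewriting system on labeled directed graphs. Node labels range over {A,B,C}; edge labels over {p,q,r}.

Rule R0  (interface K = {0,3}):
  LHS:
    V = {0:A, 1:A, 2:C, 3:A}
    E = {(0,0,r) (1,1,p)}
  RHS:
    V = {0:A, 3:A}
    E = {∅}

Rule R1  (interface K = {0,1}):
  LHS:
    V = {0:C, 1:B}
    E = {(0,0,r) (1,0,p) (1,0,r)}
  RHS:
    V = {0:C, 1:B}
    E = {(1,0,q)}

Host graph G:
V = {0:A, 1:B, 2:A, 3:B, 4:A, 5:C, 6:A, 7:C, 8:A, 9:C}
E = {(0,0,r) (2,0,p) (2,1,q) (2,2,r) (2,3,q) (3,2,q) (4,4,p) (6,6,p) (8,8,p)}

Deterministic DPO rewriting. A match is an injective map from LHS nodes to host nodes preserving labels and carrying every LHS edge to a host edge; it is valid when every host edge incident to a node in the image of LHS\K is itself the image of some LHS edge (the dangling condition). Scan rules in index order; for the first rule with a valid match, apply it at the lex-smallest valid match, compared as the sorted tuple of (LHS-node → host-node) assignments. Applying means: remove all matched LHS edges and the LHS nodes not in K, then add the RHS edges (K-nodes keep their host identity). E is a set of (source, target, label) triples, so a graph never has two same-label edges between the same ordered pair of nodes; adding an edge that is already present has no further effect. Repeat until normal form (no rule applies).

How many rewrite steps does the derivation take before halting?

Answer: 2

Derivation:
start.  V:10 E:9  edges: 0-r->0 2-p->0 2-q->1 2-r->2 2-q->3 3-q->2 4-p->4 6-p->6 8-p->8
1. fire R0 via {0↦0, 1↦4, 2↦5, 3↦2}  →  V:8 E:7  edges: 2-p->0 2-q->1 2-r->2 2-q->3 3-q->2 6-p->6 8-p->8
2. fire R0 via {0↦2, 1↦6, 2↦7, 3↦0}  →  V:6 E:5  edges: 2-p->0 2-q->1 2-q->3 3-q->2 8-p->8
halt: no rule applies after step 2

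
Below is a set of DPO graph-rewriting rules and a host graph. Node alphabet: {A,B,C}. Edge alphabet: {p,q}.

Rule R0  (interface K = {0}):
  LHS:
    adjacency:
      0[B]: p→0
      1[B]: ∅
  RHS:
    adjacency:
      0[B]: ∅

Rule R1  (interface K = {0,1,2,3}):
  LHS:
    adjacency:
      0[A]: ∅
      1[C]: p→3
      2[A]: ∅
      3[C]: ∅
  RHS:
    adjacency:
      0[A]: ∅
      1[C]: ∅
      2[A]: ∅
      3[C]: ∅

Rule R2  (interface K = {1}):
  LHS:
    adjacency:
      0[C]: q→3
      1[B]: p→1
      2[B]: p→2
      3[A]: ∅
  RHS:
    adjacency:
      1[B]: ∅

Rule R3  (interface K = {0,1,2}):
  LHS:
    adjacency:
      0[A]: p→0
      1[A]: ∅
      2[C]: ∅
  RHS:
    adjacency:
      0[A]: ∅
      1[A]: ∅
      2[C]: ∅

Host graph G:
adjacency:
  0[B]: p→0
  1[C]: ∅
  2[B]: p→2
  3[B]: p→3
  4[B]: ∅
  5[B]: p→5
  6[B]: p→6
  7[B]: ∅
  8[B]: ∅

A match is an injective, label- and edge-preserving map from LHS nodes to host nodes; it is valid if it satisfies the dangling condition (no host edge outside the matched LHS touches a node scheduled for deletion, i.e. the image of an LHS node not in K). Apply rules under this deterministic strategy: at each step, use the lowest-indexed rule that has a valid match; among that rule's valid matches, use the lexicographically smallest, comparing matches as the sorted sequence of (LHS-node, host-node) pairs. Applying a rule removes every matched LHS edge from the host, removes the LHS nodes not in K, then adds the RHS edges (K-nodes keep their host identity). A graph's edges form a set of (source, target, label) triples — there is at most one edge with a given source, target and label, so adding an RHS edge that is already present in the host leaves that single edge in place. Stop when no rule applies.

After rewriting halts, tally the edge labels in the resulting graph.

initial: |V|=9 |E|=5  E = 0-p->0 2-p->2 3-p->3 5-p->5 6-p->6
step 1: apply R0 at {0↦0, 1↦4}  → |V|=8 |E|=4  E = 2-p->2 3-p->3 5-p->5 6-p->6
step 2: apply R0 at {0↦2, 1↦0}  → |V|=7 |E|=3  E = 3-p->3 5-p->5 6-p->6
step 3: apply R0 at {0↦3, 1↦2}  → |V|=6 |E|=2  E = 5-p->5 6-p->6
step 4: apply R0 at {0↦5, 1↦3}  → |V|=5 |E|=1  E = 6-p->6
step 5: apply R0 at {0↦6, 1↦5}  → |V|=4 |E|=0  E = ∅
halt: no rule applies after step 5
NF edges: []

Answer: (no edges)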